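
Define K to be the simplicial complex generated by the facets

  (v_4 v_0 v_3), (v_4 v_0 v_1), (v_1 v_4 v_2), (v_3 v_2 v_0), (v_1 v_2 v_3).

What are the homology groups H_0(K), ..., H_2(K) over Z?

Fix the vertex order v_0 < v_1 < v_2 < v_3 < v_4 and write every simplex with vertices in increasing order. Then dim K = 2 and the simplices of K are:

  0-simplices (5): [v_0], [v_1], [v_2], [v_3], [v_4]
  1-simplices (10): [v_0,v_1], [v_0,v_2], [v_0,v_3], [v_0,v_4], [v_1,v_2], [v_1,v_3], [v_1,v_4], [v_2,v_3], [v_2,v_4], [v_3,v_4]
  2-simplices (5): [v_0,v_1,v_4], [v_0,v_2,v_3], [v_0,v_3,v_4], [v_1,v_2,v_3], [v_1,v_2,v_4]

so the chain groups are C_0 ≅ Z^5, C_1 ≅ Z^10, C_2 ≅ Z^5.

∂_1: C_1 → C_0 maps an edge to its endpoints' difference, ∂[p,q] = q − p.
The 5×10 boundary matrix has rank 4 and Smith normal form diag(1,1,1,1).

The boundary map ∂_2: C_2 → C_1 sends each 2-simplex [p,q,r] to [q,r] − [p,r] + [p,q]. For instance
  ∂[v_1,v_2,v_4] = [v_2,v_4] − [v_1,v_4] + [v_1,v_2],
  ∂[v_1,v_2,v_3] = [v_2,v_3] − [v_1,v_3] + [v_1,v_2].
The resulting 10×5 matrix has rank 5, and its Smith normal form has invariant factors (1,1,1,1,1).

Now H_k = ker ∂_k / im ∂_{k+1}, so:

  H_0: rank C_0 − rank ∂_1 = 5 − 4 = 1, and the invariant factors of ∂_1 are all 1, so H_0 = Z.
  H_1: rank ker ∂_1 − rank ∂_2 = (10 − 4) − 5 = 1, and the invariant factors of ∂_2 are all 1, so H_1 = Z.
  H_2: rank ker ∂_2 − rank ∂_3 = (5 − 5) − 0 = 0, and there is no ∂_3, so H_2 = 0.

As a check, the Euler characteristic is 5 − 10 + 5 = 0, which agrees with 1 − 1 + 0 = 0.
(K is a triangulation of the Möbius band.)

H_0 ≅ Z,  H_1 ≅ Z,  H_2 = 0.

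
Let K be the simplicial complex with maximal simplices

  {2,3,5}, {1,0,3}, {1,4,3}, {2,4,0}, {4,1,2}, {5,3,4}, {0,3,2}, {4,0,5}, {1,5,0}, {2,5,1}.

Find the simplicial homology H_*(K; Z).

Fix the vertex order 0 < 1 < 2 < 3 < 4 < 5 and write every simplex with vertices in increasing order. Then dim K = 2 and the simplices of K are:

  0-simplices (6): [0], [1], [2], [3], [4], [5]
  1-simplices (15): [0,1], [0,2], [0,3], [0,4], [0,5], [1,2], [1,3], [1,4], [1,5], [2,3], [2,4], [2,5], [3,4], [3,5], [4,5]
  2-simplices (10): [0,1,3], [0,1,5], [0,2,3], [0,2,4], [0,4,5], [1,2,4], [1,2,5], [1,3,4], [2,3,5], [3,4,5]

so the chain groups are C_0 ≅ Z^6, C_1 ≅ Z^15, C_2 ≅ Z^10.

∂_1: C_1 → C_0 maps an edge to its endpoints' difference, ∂[p,q] = q − p. For instance
  ∂[3,5] = [5] − [3].
This gives a 6×15 integer matrix of rank 5; reducing to Smith normal form yields diagonal entries (1,1,1,1,1).

Boundary ∂_2: C_2 → C_1 acts by ∂[p,q,r] = [q,r] − [p,r] + [p,q]. For instance
  ∂[0,1,3] = [1,3] − [0,3] + [0,1],
  ∂[1,3,4] = [3,4] − [1,4] + [1,3].
The resulting 15×10 matrix has rank 10, and its Smith normal form has invariant factors (1,1,1,1,1,1,1,1,1,2).

Computing H_k = (kernel of ∂_k) / (image of ∂_{k+1}):

  H_0: rank C_0 − rank ∂_1 = 6 − 5 = 1, and the invariant factors of ∂_1 are all 1, so H_0 = Z.
  H_1: rank ker ∂_1 − rank ∂_2 = (15 − 5) − 10 = 0, and ∂_2 has invariant factor 2 > 1, so H_1 = Z/2Z.
  H_2: rank ker ∂_2 − rank ∂_3 = (10 − 10) − 0 = 0, and there is no ∂_3, so H_2 = 0.

(K is a triangulation of the real projective plane RP^2.)

H_0 ≅ Z,  H_1 ≅ Z/2Z,  H_2 = 0.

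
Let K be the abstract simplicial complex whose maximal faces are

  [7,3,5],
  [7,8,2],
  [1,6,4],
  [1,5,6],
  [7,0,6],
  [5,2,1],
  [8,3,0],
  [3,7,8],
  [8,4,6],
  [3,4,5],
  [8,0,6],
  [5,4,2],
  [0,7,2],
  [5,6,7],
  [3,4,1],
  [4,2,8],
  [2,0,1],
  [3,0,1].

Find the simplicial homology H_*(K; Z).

We work with the vertex ordering 0 < 1 < 2 < 3 < 4 < 5 < 6 < 7 < 8. The simplices of K, each written with vertices in increasing order, are:

  0-simplices (9): [0], [1], [2], [3], [4], [5], [6], [7], [8]
  1-simplices (27): (27 of them)
  2-simplices (18): [0,1,2], [0,1,3], [0,2,7], [0,3,8], [0,6,7], [0,6,8], [1,2,5], [1,3,4], [1,4,6], [1,5,6], [2,4,5], [2,4,8], [2,7,8], [3,4,5], [3,5,7], [3,7,8], [4,6,8], [5,6,7]

Hence C_0 ≅ Z^9, C_1 ≅ Z^27, C_2 ≅ Z^18.

Boundary ∂_1: C_1 → C_0 is given by ∂[p,q] = [q] − [p]. For instance
  ∂[3,4] = [4] − [3].
As a 9×27 matrix over Z this has rank 8, with invariant factors (1,1,1,1,1,1,1,1).

∂_2: C_2 → C_1 sends each 2-simplex [p,q,r] to [q,r] − [p,r] + [p,q]. For instance
  ∂[2,7,8] = [7,8] − [2,8] + [2,7],
  ∂[0,6,8] = [6,8] − [0,8] + [0,6].
The 27×18 boundary matrix has rank 18 and Smith normal form diag(1,1,1,1,1,1,1,1,1,1,1,1,1,1,1,1,1,2).

Now H_k = ker ∂_k / im ∂_{k+1}, so:

  H_0: rank C_0 − rank ∂_1 = 9 − 8 = 1, and the invariant factors of ∂_1 are all 1, so H_0 = Z.
  H_1: rank ker ∂_1 − rank ∂_2 = (27 − 8) − 18 = 1, and ∂_2 has invariant factor 2 > 1, so H_1 = Z ⊕ Z_2.
  H_2: rank ker ∂_2 − rank ∂_3 = (18 − 18) − 0 = 0, and there is no ∂_3, so H_2 = 0.

H_0 ≅ Z,  H_1 ≅ Z ⊕ Z_2,  H_2 = 0.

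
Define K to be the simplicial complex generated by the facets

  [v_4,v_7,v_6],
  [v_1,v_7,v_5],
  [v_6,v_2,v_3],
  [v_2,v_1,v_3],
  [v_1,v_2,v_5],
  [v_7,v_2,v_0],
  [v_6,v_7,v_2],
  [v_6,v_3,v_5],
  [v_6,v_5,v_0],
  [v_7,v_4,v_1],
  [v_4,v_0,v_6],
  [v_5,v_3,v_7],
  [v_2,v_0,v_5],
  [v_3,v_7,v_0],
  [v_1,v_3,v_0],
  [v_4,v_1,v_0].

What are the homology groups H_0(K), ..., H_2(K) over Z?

H_0 = Z,  H_1 = Z^2,  H_2 = Z.

We work with the vertex ordering v_0 < v_1 < v_2 < v_3 < v_4 < v_5 < v_6 < v_7. The simplices of K, each written with vertices in increasing order, are:

  0-simplices (8): [v_0], [v_1], [v_2], [v_3], [v_4], [v_5], [v_6], [v_7]
  1-simplices (24): (24 of them)
  2-simplices (16): (16 of them)

so the chain groups are C_0 ≅ Z^8, C_1 ≅ Z^24, C_2 ≅ Z^16.

The boundary map ∂_1: C_1 → C_0 maps an edge to its endpoints' difference, ∂[p,q] = q − p.
As a 8×24 matrix over Z this has rank 7, with invariant factors (1,1,1,1,1,1,1).

∂_2: C_2 → C_1 acts by ∂[p,q,r] = [q,r] − [p,r] + [p,q]. For instance
  ∂[v_1,v_2,v_5] = [v_2,v_5] − [v_1,v_5] + [v_1,v_2],
  ∂[v_2,v_6,v_7] = [v_6,v_7] − [v_2,v_7] + [v_2,v_6].
This gives a 24×16 integer matrix of rank 15; reducing to Smith normal form yields diagonal entries (1,1,1,1,1,1,1,1,1,1,1,1,1,1,1).

Computing H_k = (kernel of ∂_k) / (image of ∂_{k+1}):

  H_0: rank C_0 − rank ∂_1 = 8 − 7 = 1, and the invariant factors of ∂_1 are all 1, so H_0 = Z.
  H_1: rank ker ∂_1 − rank ∂_2 = (24 − 7) − 15 = 2, and the invariant factors of ∂_2 are all 1, so H_1 = Z^2.
  H_2: rank ker ∂_2 − rank ∂_3 = (16 − 15) − 0 = 1, and there is no ∂_3, so H_2 = Z.

As a check, the Euler characteristic is 8 − 24 + 16 = 0, which agrees with 1 − 2 + 1 = 0.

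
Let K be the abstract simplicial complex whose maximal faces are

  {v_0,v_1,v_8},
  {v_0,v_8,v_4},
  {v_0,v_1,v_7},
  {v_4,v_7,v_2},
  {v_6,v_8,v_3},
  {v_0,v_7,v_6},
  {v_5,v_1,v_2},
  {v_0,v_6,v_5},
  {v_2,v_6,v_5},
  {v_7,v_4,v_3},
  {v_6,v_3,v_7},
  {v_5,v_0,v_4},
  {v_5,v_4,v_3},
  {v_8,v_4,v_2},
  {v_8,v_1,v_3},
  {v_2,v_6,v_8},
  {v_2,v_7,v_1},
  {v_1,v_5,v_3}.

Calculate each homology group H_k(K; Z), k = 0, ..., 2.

Order the vertices as v_0 < v_1 < v_2 < v_3 < v_4 < v_5 < v_6 < v_7 < v_8. Listing each simplex with vertices in this order, K has dimension 2 with simplices:

  0-simplices (9): [v_0], [v_1], [v_2], [v_3], [v_4], [v_5], [v_6], [v_7], [v_8]
  1-simplices (27): (27 of them)
  2-simplices (18): (18 of them)

so the chain groups are C_0 ≅ Z^9, C_1 ≅ Z^27, C_2 ≅ Z^18.

∂_1: C_1 → C_0 is given by ∂[p,q] = [q] − [p].
The resulting 9×27 matrix has rank 8, and its Smith normal form has invariant factors (1,1,1,1,1,1,1,1).

∂_2: C_2 → C_1 sends each 2-simplex [p,q,r] to [q,r] − [p,r] + [p,q]. For instance
  ∂[v_1,v_3,v_5] = [v_3,v_5] − [v_1,v_5] + [v_1,v_3],
  ∂[v_0,v_5,v_6] = [v_5,v_6] − [v_0,v_6] + [v_0,v_5].
The 27×18 boundary matrix has rank 17 and Smith normal form diag(1,1,1,1,1,1,1,1,1,1,1,1,1,1,1,1,1).

Reading off H_k = ker ∂_k / im ∂_{k+1}:

  H_0: rank C_0 − rank ∂_1 = 9 − 8 = 1, and the invariant factors of ∂_1 are all 1, so H_0 ≅ Z.
  H_1: rank ker ∂_1 − rank ∂_2 = (27 − 8) − 17 = 2, and the invariant factors of ∂_2 are all 1, so H_1 ≅ Z^2.
  H_2: rank ker ∂_2 − rank ∂_3 = (18 − 17) − 0 = 1, and there is no ∂_3, so H_2 ≅ Z.

H_0 = Z,  H_1 = Z^2,  H_2 = Z.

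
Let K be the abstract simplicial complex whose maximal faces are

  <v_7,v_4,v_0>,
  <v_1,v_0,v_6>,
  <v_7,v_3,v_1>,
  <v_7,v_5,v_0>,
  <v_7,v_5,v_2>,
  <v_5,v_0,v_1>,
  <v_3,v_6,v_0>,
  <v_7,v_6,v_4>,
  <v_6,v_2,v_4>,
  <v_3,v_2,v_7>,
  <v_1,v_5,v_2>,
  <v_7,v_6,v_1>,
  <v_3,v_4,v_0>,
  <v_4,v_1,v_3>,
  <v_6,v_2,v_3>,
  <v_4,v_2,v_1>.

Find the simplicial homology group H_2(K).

H_2 ≅ Z.

Fix the vertex order v_0 < v_1 < v_2 < v_3 < v_4 < v_5 < v_6 < v_7 and write every simplex with vertices in increasing order. Then dim K = 2 and the simplices of K are:

  0-simplices (8): [v_0], [v_1], [v_2], [v_3], [v_4], [v_5], [v_6], [v_7]
  1-simplices (24): (24 of them)
  2-simplices (16): (16 of them)

Hence C_0 ≅ Z^8, C_1 ≅ Z^24, C_2 ≅ Z^16.

The boundary map ∂_1: C_1 → C_0 sends each edge [p,q] (with p < q) to q − p. For instance
  ∂[v_0,v_5] = [v_5] − [v_0].
As a 8×24 matrix over Z this has rank 7, with invariant factors (1,1,1,1,1,1,1).

The boundary map ∂_2: C_2 → C_1 acts by ∂[p,q,r] = [q,r] − [p,r] + [p,q]. For instance
  ∂[v_0,v_3,v_6] = [v_3,v_6] − [v_0,v_6] + [v_0,v_3],
  ∂[v_0,v_5,v_7] = [v_5,v_7] − [v_0,v_7] + [v_0,v_5].
The 24×16 boundary matrix has rank 15 and Smith normal form diag(1,1,1,1,1,1,1,1,1,1,1,1,1,1,1).

From H_k ≅ ker(∂_k) / im(∂_{k+1}) we obtain:

  H_2: rank ker ∂_2 − rank ∂_3 = (16 − 15) − 0 = 1, and there is no ∂_3, so H_2 ≅ Z.

(K is a triangulation of the torus T^2.)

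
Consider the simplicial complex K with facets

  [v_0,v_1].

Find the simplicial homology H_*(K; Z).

H_0 = Z,  H_1 = 0.

Order the vertices as v_0 < v_1. Listing each simplex with vertices in this order, K has dimension 1 with simplices:

  0-simplices (2): [v_0], [v_1]
  1-simplices (1): [v_0,v_1]

so the chain groups are C_0 ≅ Z^2, C_1 ≅ Z^1.

Boundary ∂_1: C_1 → C_0 is given by ∂[p,q] = [q] − [p]. For instance
  ∂[v_0,v_1] = [v_1] − [v_0].
As a 2×1 matrix over Z this has rank 1, with invariant factors (1).

Reading off H_k = ker ∂_k / im ∂_{k+1}:

  H_0: rank C_0 − rank ∂_1 = 2 − 1 = 1, and the invariant factors of ∂_1 are all 1, so H_0 = Z.
  H_1: rank ker ∂_1 − rank ∂_2 = (1 − 1) − 0 = 0, and there is no ∂_2, so H_1 = 0.

As a check, the Euler characteristic is 2 − 1 = 1, which agrees with 1 − 0 = 1.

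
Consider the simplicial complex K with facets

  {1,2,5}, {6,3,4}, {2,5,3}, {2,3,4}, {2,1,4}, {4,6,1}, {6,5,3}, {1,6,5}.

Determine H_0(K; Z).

H_0 = Z.

Order the vertices as 1 < 2 < 3 < 4 < 5 < 6. Listing each simplex with vertices in this order, K has dimension 2 with simplices:

  0-simplices (6): [1], [2], [3], [4], [5], [6]
  1-simplices (12): [1,2], [1,4], [1,5], [1,6], [2,3], [2,4], [2,5], [3,4], [3,5], [3,6], [4,6], [5,6]
  2-simplices (8): [1,2,4], [1,2,5], [1,4,6], [1,5,6], [2,3,4], [2,3,5], [3,4,6], [3,5,6]

giving chain groups C_0 ≅ Z^6, C_1 ≅ Z^12, C_2 ≅ Z^8.

The boundary map ∂_1: C_1 → C_0 is given by ∂[p,q] = [q] − [p].
The 6×12 boundary matrix has rank 5 and Smith normal form diag(1,1,1,1,1).

Boundary ∂_2: C_2 → C_1 maps a triangle to the signed sum of its edges. For instance
  ∂[1,2,4] = [2,4] − [1,4] + [1,2],
  ∂[3,5,6] = [5,6] − [3,6] + [3,5].
The 12×8 boundary matrix has rank 7 and Smith normal form diag(1,1,1,1,1,1,1).

Computing H_k = (kernel of ∂_k) / (image of ∂_{k+1}):

  H_0: rank C_0 − rank ∂_1 = 6 − 5 = 1, and the invariant factors of ∂_1 are all 1, so H_0 = Z.

(K is a triangulation of the 2-sphere S^2.)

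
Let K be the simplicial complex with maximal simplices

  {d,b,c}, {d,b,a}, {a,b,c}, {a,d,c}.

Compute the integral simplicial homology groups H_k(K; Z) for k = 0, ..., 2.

H_0 = Z,  H_1 = 0,  H_2 = Z.

We work with the vertex ordering a < b < c < d. The simplices of K, each written with vertices in increasing order, are:

  0-simplices (4): a, b, c, d
  1-simplices (6): ab, ac, ad, bc, bd, cd
  2-simplices (4): abc, abd, acd, bcd

giving chain groups C_0 ≅ Z^4, C_1 ≅ Z^6, C_2 ≅ Z^4.

Boundary ∂_1: C_1 → C_0 is given by ∂[p,q] = [q] − [p]. For instance
  ∂bd = d − b.
As a 4×6 matrix over Z this has rank 3, with invariant factors (1,1,1).

The boundary map ∂_2: C_2 → C_1 acts by ∂[p,q,r] = [q,r] − [p,r] + [p,q]. For instance
  ∂acd = cd − ad + ac,
  ∂bcd = cd − bd + bc.
This gives a 6×4 integer matrix of rank 3; reducing to Smith normal form yields diagonal entries (1,1,1).

Reading off H_k = ker ∂_k / im ∂_{k+1}:

  H_0: rank C_0 − rank ∂_1 = 4 − 3 = 1, and the invariant factors of ∂_1 are all 1, so H_0 = Z.
  H_1: rank ker ∂_1 − rank ∂_2 = (6 − 3) − 3 = 0, and the invariant factors of ∂_2 are all 1, so H_1 = 0.
  H_2: rank ker ∂_2 − rank ∂_3 = (4 − 3) − 0 = 1, and there is no ∂_3, so H_2 = Z.

(K is a triangulation of the 2-sphere S^2.)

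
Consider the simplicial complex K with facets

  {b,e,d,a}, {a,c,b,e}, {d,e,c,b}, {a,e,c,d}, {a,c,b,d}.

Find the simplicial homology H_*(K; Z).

H_0 = Z,  H_1 = 0,  H_2 = 0,  H_3 = Z.

K has 5 vertices, 10 edges, 10 triangles, 5 3-simplices.
rank ∂_0 = 0, rank ∂_1 = 4 ⇒ b_0 = 5 − 0 − 4 = 1; all invariant factors of ∂_1 are 1 so no torsion. So H_0 ≅ Z.
rank ∂_1 = 4, rank ∂_2 = 6 ⇒ b_1 = 10 − 4 − 6 = 0; all invariant factors of ∂_2 are 1 so no torsion. So H_1 ≅ 0.
rank ∂_2 = 6, rank ∂_3 = 4 ⇒ b_2 = 10 − 6 − 4 = 0; all invariant factors of ∂_3 are 1 so no torsion. So H_2 ≅ 0.
rank ∂_3 = 4, rank ∂_4 = 0 ⇒ b_3 = 5 − 4 − 0 = 1. So H_3 ≅ Z.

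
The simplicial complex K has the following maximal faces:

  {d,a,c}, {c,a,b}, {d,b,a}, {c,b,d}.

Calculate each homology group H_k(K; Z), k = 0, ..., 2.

H_0 = Z,  H_1 = 0,  H_2 = Z.

Fix the vertex order a < b < c < d and write every simplex with vertices in increasing order. Then dim K = 2 and the simplices of K are:

  0-simplices (4): a, b, c, d
  1-simplices (6): ab, ac, ad, bc, bd, cd
  2-simplices (4): abc, abd, acd, bcd

Hence C_0 ≅ Z^4, C_1 ≅ Z^6, C_2 ≅ Z^4.

Boundary ∂_1: C_1 → C_0 maps an edge to its endpoints' difference, ∂[p,q] = q − p.
The resulting 4×6 matrix has rank 3, and its Smith normal form has invariant factors (1,1,1).

Boundary ∂_2: C_2 → C_1 acts by ∂[p,q,r] = [q,r] − [p,r] + [p,q]. For instance
  ∂abc = bc − ac + ab,
  ∂acd = cd − ad + ac.
The 6×4 boundary matrix has rank 3 and Smith normal form diag(1,1,1).

Now H_k = ker ∂_k / im ∂_{k+1}, so:

  H_0: rank C_0 − rank ∂_1 = 4 − 3 = 1, and the invariant factors of ∂_1 are all 1, so H_0 ≅ Z.
  H_1: rank ker ∂_1 − rank ∂_2 = (6 − 3) − 3 = 0, and the invariant factors of ∂_2 are all 1, so H_1 ≅ 0.
  H_2: rank ker ∂_2 − rank ∂_3 = (4 − 3) − 0 = 1, and there is no ∂_3, so H_2 ≅ Z.

As a check, the Euler characteristic is 4 − 6 + 4 = 2, which agrees with 1 − 0 + 1 = 2.
(K is a triangulation of the 2-sphere S^2.)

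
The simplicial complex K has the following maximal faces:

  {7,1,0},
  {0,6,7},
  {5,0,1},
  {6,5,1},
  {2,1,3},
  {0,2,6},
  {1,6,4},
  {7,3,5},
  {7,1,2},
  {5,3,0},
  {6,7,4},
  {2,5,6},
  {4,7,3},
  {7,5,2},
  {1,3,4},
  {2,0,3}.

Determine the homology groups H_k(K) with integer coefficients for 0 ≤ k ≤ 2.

H_0 = Z,  H_1 = Z^2,  H_2 = Z.

Fix the vertex order 0 < 1 < 2 < 3 < 4 < 5 < 6 < 7 and write every simplex with vertices in increasing order. Then dim K = 2 and the simplices of K are:

  0-simplices (8): [0], [1], [2], [3], [4], [5], [6], [7]
  1-simplices (24): (24 of them)
  2-simplices (16): [0,1,5], [0,1,7], [0,2,3], [0,2,6], [0,3,5], [0,6,7], [1,2,3], [1,2,7], [1,3,4], [1,4,6], [1,5,6], [2,5,6], [2,5,7], [3,4,7], [3,5,7], [4,6,7]

Hence C_0 ≅ Z^8, C_1 ≅ Z^24, C_2 ≅ Z^16.

Boundary ∂_1: C_1 → C_0 sends each edge [p,q] (with p < q) to q − p.
The resulting 8×24 matrix has rank 7, and its Smith normal form has invariant factors (1,1,1,1,1,1,1).

The boundary map ∂_2: C_2 → C_1 maps a triangle to the signed sum of its edges. For instance
  ∂[0,2,3] = [2,3] − [0,3] + [0,2],
  ∂[0,1,5] = [1,5] − [0,5] + [0,1].
The 24×16 boundary matrix has rank 15 and Smith normal form diag(1,1,1,1,1,1,1,1,1,1,1,1,1,1,1).

From H_k ≅ ker(∂_k) / im(∂_{k+1}) we obtain:

  H_0: rank C_0 − rank ∂_1 = 8 − 7 = 1, and the invariant factors of ∂_1 are all 1, so H_0 ≅ Z.
  H_1: rank ker ∂_1 − rank ∂_2 = (24 − 7) − 15 = 2, and the invariant factors of ∂_2 are all 1, so H_1 ≅ Z^2.
  H_2: rank ker ∂_2 − rank ∂_3 = (16 − 15) − 0 = 1, and there is no ∂_3, so H_2 ≅ Z.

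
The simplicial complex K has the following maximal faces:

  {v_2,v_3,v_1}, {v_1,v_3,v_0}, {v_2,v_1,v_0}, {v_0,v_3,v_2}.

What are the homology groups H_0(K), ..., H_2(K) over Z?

We work with the vertex ordering v_0 < v_1 < v_2 < v_3. The simplices of K, each written with vertices in increasing order, are:

  0-simplices (4): [v_0], [v_1], [v_2], [v_3]
  1-simplices (6): [v_0,v_1], [v_0,v_2], [v_0,v_3], [v_1,v_2], [v_1,v_3], [v_2,v_3]
  2-simplices (4): [v_0,v_1,v_2], [v_0,v_1,v_3], [v_0,v_2,v_3], [v_1,v_2,v_3]

giving chain groups C_0 ≅ Z^4, C_1 ≅ Z^6, C_2 ≅ Z^4.

Boundary ∂_1: C_1 → C_0 is given by ∂[p,q] = [q] − [p]. For instance
  ∂[v_0,v_2] = [v_2] − [v_0].
This gives a 4×6 integer matrix of rank 3; reducing to Smith normal form yields diagonal entries (1,1,1).

Boundary ∂_2: C_2 → C_1 acts by ∂[p,q,r] = [q,r] − [p,r] + [p,q]. For instance
  ∂[v_0,v_1,v_2] = [v_1,v_2] − [v_0,v_2] + [v_0,v_1],
  ∂[v_1,v_2,v_3] = [v_2,v_3] − [v_1,v_3] + [v_1,v_2].
The resulting 6×4 matrix has rank 3, and its Smith normal form has invariant factors (1,1,1).

Now H_k = ker ∂_k / im ∂_{k+1}, so:

  H_0: rank C_0 − rank ∂_1 = 4 − 3 = 1, and the invariant factors of ∂_1 are all 1, so H_0 ≅ Z.
  H_1: rank ker ∂_1 − rank ∂_2 = (6 − 3) − 3 = 0, and the invariant factors of ∂_2 are all 1, so H_1 ≅ 0.
  H_2: rank ker ∂_2 − rank ∂_3 = (4 − 3) − 0 = 1, and there is no ∂_3, so H_2 ≅ Z.

As a check, the Euler characteristic is 4 − 6 + 4 = 2, which agrees with 1 − 0 + 1 = 2.

H_0 = Z,  H_1 = 0,  H_2 = Z.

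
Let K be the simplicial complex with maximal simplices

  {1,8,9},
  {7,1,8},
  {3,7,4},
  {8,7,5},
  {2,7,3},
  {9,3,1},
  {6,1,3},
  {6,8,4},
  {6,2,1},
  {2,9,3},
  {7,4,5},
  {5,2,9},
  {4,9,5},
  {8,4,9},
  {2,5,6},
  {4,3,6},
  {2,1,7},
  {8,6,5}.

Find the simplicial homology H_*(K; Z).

H_0 = Z,  H_1 = Z ⊕ Z/2,  H_2 = 0.

Order the vertices as 1 < 2 < 3 < 4 < 5 < 6 < 7 < 8 < 9. Listing each simplex with vertices in this order, K has dimension 2 with simplices:

  0-simplices (9): [1], [2], [3], [4], [5], [6], [7], [8], [9]
  1-simplices (27): (27 of them)
  2-simplices (18): [1,2,6], [1,2,7], [1,3,6], [1,3,9], [1,7,8], [1,8,9], [2,3,7], [2,3,9], [2,5,6], [2,5,9], [3,4,6], [3,4,7], [4,5,7], [4,5,9], [4,6,8], [4,8,9], [5,6,8], [5,7,8]

Hence C_0 ≅ Z^9, C_1 ≅ Z^27, C_2 ≅ Z^18.

∂_1: C_1 → C_0 sends each edge [p,q] (with p < q) to q − p. For instance
  ∂[2,9] = [9] − [2].
This gives a 9×27 integer matrix of rank 8; reducing to Smith normal form yields diagonal entries (1,1,1,1,1,1,1,1).

The boundary map ∂_2: C_2 → C_1 maps a triangle to the signed sum of its edges. For instance
  ∂[2,3,9] = [3,9] − [2,9] + [2,3],
  ∂[4,8,9] = [8,9] − [4,9] + [4,8].
The 27×18 boundary matrix has rank 18 and Smith normal form diag(1,1,1,1,1,1,1,1,1,1,1,1,1,1,1,1,1,2).

From H_k ≅ ker(∂_k) / im(∂_{k+1}) we obtain:

  H_0: rank C_0 − rank ∂_1 = 9 − 8 = 1, and the invariant factors of ∂_1 are all 1, so H_0 = Z.
  H_1: rank ker ∂_1 − rank ∂_2 = (27 − 8) − 18 = 1, and ∂_2 has invariant factor 2 > 1, so H_1 = Z ⊕ Z/2.
  H_2: rank ker ∂_2 − rank ∂_3 = (18 − 18) − 0 = 0, and there is no ∂_3, so H_2 = 0.

(K is a triangulation of the Klein bottle.)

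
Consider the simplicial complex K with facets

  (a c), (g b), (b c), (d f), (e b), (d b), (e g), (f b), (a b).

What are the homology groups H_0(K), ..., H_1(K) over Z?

Take the total order a < b < c < d < e < f < g on the vertex set. Then K (dimension 1) consists of the simplices:

  0-simplices (7): a, b, c, d, e, f, g
  1-simplices (9): ab, ac, bc, bd, be, bf, bg, df, eg

Hence C_0 ≅ Z^7, C_1 ≅ Z^9.

∂_1: C_1 → C_0 sends each edge [p,q] (with p < q) to q − p. For instance
  ∂df = f − d.
As a 7×9 matrix over Z this has rank 6, with invariant factors (1,1,1,1,1,1).

Reading off H_k = ker ∂_k / im ∂_{k+1}:

  H_0: rank C_0 − rank ∂_1 = 7 − 6 = 1, and the invariant factors of ∂_1 are all 1, so H_0 = Z.
  H_1: rank ker ∂_1 − rank ∂_2 = (9 − 6) − 0 = 3, and there is no ∂_2, so H_1 = Z^3.

H_0 ≅ Z,  H_1 ≅ Z^3.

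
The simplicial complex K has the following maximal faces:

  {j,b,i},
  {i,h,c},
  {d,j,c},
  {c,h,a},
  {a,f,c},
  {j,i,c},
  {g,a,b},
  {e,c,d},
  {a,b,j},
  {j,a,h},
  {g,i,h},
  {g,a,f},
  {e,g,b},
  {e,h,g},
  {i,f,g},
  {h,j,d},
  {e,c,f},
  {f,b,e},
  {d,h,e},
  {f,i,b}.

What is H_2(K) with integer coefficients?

Take the total order a < b < c < d < e < f < g < h < i < j on the vertex set. Then K (dimension 2) consists of the simplices:

  0-simplices (10): a, b, c, d, e, f, g, h, i, j
  1-simplices (30): ab, ac, af, ag, ah, aj, be, bf, bg, bi, bj, cd, ce, cf, ch, ci, cj, de, dh, dj, ef, eg, eh, fg, fi, gh, gi, hi, hj, ij
  2-simplices (20): abg, abj, acf, ach, afg, ahj, bef, beg, bfi, bij, cde, cdj, cef, chi, cij, deh, dhj, egh, fgi, ghi

so the chain groups are C_0 ≅ Z^10, C_1 ≅ Z^30, C_2 ≅ Z^20.

∂_1: C_1 → C_0 sends each edge [p,q] (with p < q) to q − p. For instance
  ∂hi = i − h.
This gives a 10×30 integer matrix of rank 9; reducing to Smith normal form yields diagonal entries (1,1,1,1,1,1,1,1,1).

Boundary ∂_2: C_2 → C_1 maps a triangle to the signed sum of its edges. For instance
  ∂acf = cf − af + ac,
  ∂dhj = hj − dj + dh.
This gives a 30×20 integer matrix of rank 20; reducing to Smith normal form yields diagonal entries (1,1,1,1,1,1,1,1,1,1,1,1,1,1,1,1,1,1,1,2).

Now H_k = ker ∂_k / im ∂_{k+1}, so:

  H_2: rank ker ∂_2 − rank ∂_3 = (20 − 20) − 0 = 0, and there is no ∂_3, so H_2 = 0.

H_2 ≅ 0.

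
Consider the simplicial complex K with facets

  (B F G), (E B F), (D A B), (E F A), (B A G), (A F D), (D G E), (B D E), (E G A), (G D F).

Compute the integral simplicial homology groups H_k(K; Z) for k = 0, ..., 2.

H_0 = Z,  H_1 = Z/2,  H_2 = 0.

Order the vertices as A < B < D < E < F < G. Listing each simplex with vertices in this order, K has dimension 2 with simplices:

  0-simplices (6): A, B, D, E, F, G
  1-simplices (15): AB, AD, AE, AF, AG, BD, BE, BF, BG, DE, DF, DG, EF, EG, FG
  2-simplices (10): ABD, ABG, ADF, AEF, AEG, BDE, BEF, BFG, DEG, DFG

giving chain groups C_0 ≅ Z^6, C_1 ≅ Z^15, C_2 ≅ Z^10.

Boundary ∂_1: C_1 → C_0 is given by ∂[p,q] = [q] − [p]. For instance
  ∂AF = F − A.
As a 6×15 matrix over Z this has rank 5, with invariant factors (1,1,1,1,1).

∂_2: C_2 → C_1 acts by ∂[p,q,r] = [q,r] − [p,r] + [p,q]. For instance
  ∂BDE = DE − BE + BD,
  ∂ABD = BD − AD + AB.
The 15×10 boundary matrix has rank 10 and Smith normal form diag(1,1,1,1,1,1,1,1,1,2).

Computing H_k = (kernel of ∂_k) / (image of ∂_{k+1}):

  H_0: rank C_0 − rank ∂_1 = 6 − 5 = 1, and the invariant factors of ∂_1 are all 1, so H_0 = Z.
  H_1: rank ker ∂_1 − rank ∂_2 = (15 − 5) − 10 = 0, and ∂_2 has invariant factor 2 > 1, so H_1 = Z/2.
  H_2: rank ker ∂_2 − rank ∂_3 = (10 − 10) − 0 = 0, and there is no ∂_3, so H_2 = 0.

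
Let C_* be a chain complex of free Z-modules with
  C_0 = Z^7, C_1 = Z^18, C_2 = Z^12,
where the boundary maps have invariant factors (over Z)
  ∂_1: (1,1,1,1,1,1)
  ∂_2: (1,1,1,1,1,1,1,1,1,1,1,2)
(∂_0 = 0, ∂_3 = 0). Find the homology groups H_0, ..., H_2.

H_0: b_0 = 7 − 0 − 6 = 1; torsion from ∂_1 factors > 1: none. So H_0 ≅ Z.
H_1: b_1 = 18 − 6 − 12 = 0; torsion from ∂_2 factors > 1: [2]. So H_1 ≅ Z/2.
H_2: b_2 = 12 − 12 − 0 = 0; torsion from ∂_3 factors > 1: none. So H_2 ≅ 0.

H_0 ≅ Z,  H_1 ≅ Z/2,  H_2 = 0.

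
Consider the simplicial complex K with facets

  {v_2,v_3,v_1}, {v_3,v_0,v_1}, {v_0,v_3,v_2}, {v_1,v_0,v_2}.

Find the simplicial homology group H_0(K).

K has 4 vertices, 6 edges, 4 triangles.
rank ∂_0 = 0, rank ∂_1 = 3 ⇒ b_0 = 4 − 0 − 3 = 1; all invariant factors of ∂_1 are 1 so no torsion. So H_0 ≅ Z.

H_0 = Z.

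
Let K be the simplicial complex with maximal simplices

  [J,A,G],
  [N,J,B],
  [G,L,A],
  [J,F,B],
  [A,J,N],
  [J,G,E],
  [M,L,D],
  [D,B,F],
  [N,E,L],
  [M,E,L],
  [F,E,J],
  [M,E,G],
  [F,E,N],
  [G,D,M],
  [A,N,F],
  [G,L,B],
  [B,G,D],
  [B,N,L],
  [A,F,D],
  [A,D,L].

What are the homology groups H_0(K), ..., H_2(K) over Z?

H_0 ≅ Z,  H_1 ≅ Z ⊕ Z/2,  H_2 = 0.

Fix the vertex order A < B < D < E < F < G < J < L < M < N and write every simplex with vertices in increasing order. Then dim K = 2 and the simplices of K are:

  0-simplices (10): A, B, D, E, F, G, J, L, M, N
  1-simplices (30): AD, AF, AG, AJ, AL, AN, BD, BF, BG, BJ, BL, BN, DF, DG, DL, DM, EF, EG, EJ, EL, EM, EN, FJ, FN, GJ, GL, GM, JN, LM, LN
  2-simplices (20): ADF, ADL, AFN, AGJ, AGL, AJN, BDF, BDG, BFJ, BGL, BJN, BLN, DGM, DLM, EFJ, EFN, EGJ, EGM, ELM, ELN

giving chain groups C_0 ≅ Z^10, C_1 ≅ Z^30, C_2 ≅ Z^20.

The boundary map ∂_1: C_1 → C_0 sends each edge [p,q] (with p < q) to q − p. For instance
  ∂AJ = J − A.
As a 10×30 matrix over Z this has rank 9, with invariant factors (1,1,1,1,1,1,1,1,1).

Boundary ∂_2: C_2 → C_1 maps a triangle to the signed sum of its edges. For instance
  ∂ELM = LM − EM + EL,
  ∂AGL = GL − AL + AG.
As a 30×20 matrix over Z this has rank 20, with invariant factors (1,1,1,1,1,1,1,1,1,1,1,1,1,1,1,1,1,1,1,2).

Now H_k = ker ∂_k / im ∂_{k+1}, so:

  H_0: rank C_0 − rank ∂_1 = 10 − 9 = 1, and the invariant factors of ∂_1 are all 1, so H_0 = Z.
  H_1: rank ker ∂_1 − rank ∂_2 = (30 − 9) − 20 = 1, and ∂_2 has invariant factor 2 > 1, so H_1 = Z ⊕ Z/2.
  H_2: rank ker ∂_2 − rank ∂_3 = (20 − 20) − 0 = 0, and there is no ∂_3, so H_2 = 0.

(K is a triangulation of the Klein bottle.)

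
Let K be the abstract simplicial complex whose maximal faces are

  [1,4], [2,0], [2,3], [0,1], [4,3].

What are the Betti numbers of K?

b_0 = 1, b_1 = 1.

Fix the vertex order 0 < 1 < 2 < 3 < 4 and write every simplex with vertices in increasing order. Then dim K = 1 and the simplices of K are:

  0-simplices (5): [0], [1], [2], [3], [4]
  1-simplices (5): [0,1], [0,2], [1,4], [2,3], [3,4]

giving chain groups C_0 ≅ Z^5, C_1 ≅ Z^5.

The boundary map ∂_1: C_1 → C_0 sends each edge [p,q] (with p < q) to q − p.
As a 5×5 matrix over Z this has rank 4, with invariant factors (1,1,1,1).

Computing H_k = (kernel of ∂_k) / (image of ∂_{k+1}):

  H_0: rank C_0 − rank ∂_1 = 5 − 4 = 1, and the invariant factors of ∂_1 are all 1, so H_0 = Z.
  H_1: rank ker ∂_1 − rank ∂_2 = (5 − 4) − 0 = 1, and there is no ∂_2, so H_1 = Z.

As a check, the Euler characteristic is 5 − 5 = 0, which agrees with 1 − 1 = 0.

Hence the Betti numbers are b_0 = 1, b_1 = 1.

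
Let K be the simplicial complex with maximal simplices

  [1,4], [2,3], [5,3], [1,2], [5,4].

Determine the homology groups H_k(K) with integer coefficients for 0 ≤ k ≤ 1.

H_0 ≅ Z,  H_1 ≅ Z.

Fix the vertex order 1 < 2 < 3 < 4 < 5 and write every simplex with vertices in increasing order. Then dim K = 1 and the simplices of K are:

  0-simplices (5): [1], [2], [3], [4], [5]
  1-simplices (5): [1,2], [1,4], [2,3], [3,5], [4,5]

Hence C_0 ≅ Z^5, C_1 ≅ Z^5.

Boundary ∂_1: C_1 → C_0 sends each edge [p,q] (with p < q) to q − p. For instance
  ∂[2,3] = [3] − [2].
This gives a 5×5 integer matrix of rank 4; reducing to Smith normal form yields diagonal entries (1,1,1,1).

From H_k ≅ ker(∂_k) / im(∂_{k+1}) we obtain:

  H_0: rank C_0 − rank ∂_1 = 5 − 4 = 1, and the invariant factors of ∂_1 are all 1, so H_0 = Z.
  H_1: rank ker ∂_1 − rank ∂_2 = (5 − 4) − 0 = 1, and there is no ∂_2, so H_1 = Z.

As a check, the Euler characteristic is 5 − 5 = 0, which agrees with 1 − 1 = 0.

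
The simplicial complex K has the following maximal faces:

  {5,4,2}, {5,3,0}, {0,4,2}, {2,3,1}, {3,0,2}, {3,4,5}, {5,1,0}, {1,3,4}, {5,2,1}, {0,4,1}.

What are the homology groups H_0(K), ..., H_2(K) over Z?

Order the vertices as 0 < 1 < 2 < 3 < 4 < 5. Listing each simplex with vertices in this order, K has dimension 2 with simplices:

  0-simplices (6): [0], [1], [2], [3], [4], [5]
  1-simplices (15): [0,1], [0,2], [0,3], [0,4], [0,5], [1,2], [1,3], [1,4], [1,5], [2,3], [2,4], [2,5], [3,4], [3,5], [4,5]
  2-simplices (10): [0,1,4], [0,1,5], [0,2,3], [0,2,4], [0,3,5], [1,2,3], [1,2,5], [1,3,4], [2,4,5], [3,4,5]

Hence C_0 ≅ Z^6, C_1 ≅ Z^15, C_2 ≅ Z^10.

∂_1: C_1 → C_0 sends each edge [p,q] (with p < q) to q − p. For instance
  ∂[0,2] = [2] − [0].
As a 6×15 matrix over Z this has rank 5, with invariant factors (1,1,1,1,1).

Boundary ∂_2: C_2 → C_1 maps a triangle to the signed sum of its edges. For instance
  ∂[0,3,5] = [3,5] − [0,5] + [0,3],
  ∂[0,1,4] = [1,4] − [0,4] + [0,1].
The resulting 15×10 matrix has rank 10, and its Smith normal form has invariant factors (1,1,1,1,1,1,1,1,1,2).

Now H_k = ker ∂_k / im ∂_{k+1}, so:

  H_0: rank C_0 − rank ∂_1 = 6 − 5 = 1, and the invariant factors of ∂_1 are all 1, so H_0 ≅ Z.
  H_1: rank ker ∂_1 − rank ∂_2 = (15 − 5) − 10 = 0, and ∂_2 has invariant factor 2 > 1, so H_1 ≅ Z/2Z.
  H_2: rank ker ∂_2 − rank ∂_3 = (10 − 10) − 0 = 0, and there is no ∂_3, so H_2 ≅ 0.

As a check, the Euler characteristic is 6 − 15 + 10 = 1, which agrees with 1 − 0 + 0 = 1.

H_0 ≅ Z,  H_1 ≅ Z/2Z,  H_2 = 0.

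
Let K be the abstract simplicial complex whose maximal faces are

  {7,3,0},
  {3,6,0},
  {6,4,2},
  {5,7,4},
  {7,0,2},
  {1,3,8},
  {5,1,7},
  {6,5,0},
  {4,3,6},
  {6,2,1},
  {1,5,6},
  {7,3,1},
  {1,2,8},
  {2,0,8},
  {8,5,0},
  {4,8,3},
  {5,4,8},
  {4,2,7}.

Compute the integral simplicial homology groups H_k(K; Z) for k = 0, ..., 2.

Fix the vertex order 0 < 1 < 2 < 3 < 4 < 5 < 6 < 7 < 8 and write every simplex with vertices in increasing order. Then dim K = 2 and the simplices of K are:

  0-simplices (9): [0], [1], [2], [3], [4], [5], [6], [7], [8]
  1-simplices (27): (27 of them)
  2-simplices (18): [0,2,7], [0,2,8], [0,3,6], [0,3,7], [0,5,6], [0,5,8], [1,2,6], [1,2,8], [1,3,7], [1,3,8], [1,5,6], [1,5,7], [2,4,6], [2,4,7], [3,4,6], [3,4,8], [4,5,7], [4,5,8]

so the chain groups are C_0 ≅ Z^9, C_1 ≅ Z^27, C_2 ≅ Z^18.

∂_1: C_1 → C_0 maps an edge to its endpoints' difference, ∂[p,q] = q − p. For instance
  ∂[4,8] = [8] − [4].
The resulting 9×27 matrix has rank 8, and its Smith normal form has invariant factors (1,1,1,1,1,1,1,1).

The boundary map ∂_2: C_2 → C_1 maps a triangle to the signed sum of its edges. For instance
  ∂[0,2,7] = [2,7] − [0,7] + [0,2],
  ∂[1,5,6] = [5,6] − [1,6] + [1,5].
As a 27×18 matrix over Z this has rank 17, with invariant factors (1,1,1,1,1,1,1,1,1,1,1,1,1,1,1,1,1).

Computing H_k = (kernel of ∂_k) / (image of ∂_{k+1}):

  H_0: rank C_0 − rank ∂_1 = 9 − 8 = 1, and the invariant factors of ∂_1 are all 1, so H_0 ≅ Z.
  H_1: rank ker ∂_1 − rank ∂_2 = (27 − 8) − 17 = 2, and the invariant factors of ∂_2 are all 1, so H_1 ≅ Z^2.
  H_2: rank ker ∂_2 − rank ∂_3 = (18 − 17) − 0 = 1, and there is no ∂_3, so H_2 ≅ Z.

As a check, the Euler characteristic is 9 − 27 + 18 = 0, which agrees with 1 − 2 + 1 = 0.

H_0 = Z,  H_1 = Z^2,  H_2 = Z.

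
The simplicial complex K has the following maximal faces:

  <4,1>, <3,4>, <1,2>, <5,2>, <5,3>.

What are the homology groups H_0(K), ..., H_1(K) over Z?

Fix the vertex order 1 < 2 < 3 < 4 < 5 and write every simplex with vertices in increasing order. Then dim K = 1 and the simplices of K are:

  0-simplices (5): [1], [2], [3], [4], [5]
  1-simplices (5): [1,2], [1,4], [2,5], [3,4], [3,5]

giving chain groups C_0 ≅ Z^5, C_1 ≅ Z^5.

∂_1: C_1 → C_0 is given by ∂[p,q] = [q] − [p].
This gives a 5×5 integer matrix of rank 4; reducing to Smith normal form yields diagonal entries (1,1,1,1).

Now H_k = ker ∂_k / im ∂_{k+1}, so:

  H_0: rank C_0 − rank ∂_1 = 5 − 4 = 1, and the invariant factors of ∂_1 are all 1, so H_0 = Z.
  H_1: rank ker ∂_1 − rank ∂_2 = (5 − 4) − 0 = 1, and there is no ∂_2, so H_1 = Z.

As a check, the Euler characteristic is 5 − 5 = 0, which agrees with 1 − 1 = 0.

H_0 = Z,  H_1 = Z.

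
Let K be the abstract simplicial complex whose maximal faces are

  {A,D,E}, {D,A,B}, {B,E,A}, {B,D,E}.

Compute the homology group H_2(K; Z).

Fix the vertex order A < B < D < E and write every simplex with vertices in increasing order. Then dim K = 2 and the simplices of K are:

  0-simplices (4): A, B, D, E
  1-simplices (6): AB, AD, AE, BD, BE, DE
  2-simplices (4): ABD, ABE, ADE, BDE

so the chain groups are C_0 ≅ Z^4, C_1 ≅ Z^6, C_2 ≅ Z^4.

∂_1: C_1 → C_0 maps an edge to its endpoints' difference, ∂[p,q] = q − p. For instance
  ∂AB = B − A.
The resulting 4×6 matrix has rank 3, and its Smith normal form has invariant factors (1,1,1).

∂_2: C_2 → C_1 sends each 2-simplex [p,q,r] to [q,r] − [p,r] + [p,q]. For instance
  ∂ADE = DE − AE + AD,
  ∂BDE = DE − BE + BD.
The resulting 6×4 matrix has rank 3, and its Smith normal form has invariant factors (1,1,1).

Computing H_k = (kernel of ∂_k) / (image of ∂_{k+1}):

  H_2: rank ker ∂_2 − rank ∂_3 = (4 − 3) − 0 = 1, and there is no ∂_3, so H_2 = Z.

(K is a triangulation of the 2-sphere S^2.)

H_2 ≅ Z.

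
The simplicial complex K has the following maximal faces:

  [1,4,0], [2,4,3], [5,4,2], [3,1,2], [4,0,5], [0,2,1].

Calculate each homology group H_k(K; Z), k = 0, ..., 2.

H_0 = Z,  H_1 = Z,  H_2 = 0.

Take the total order 0 < 1 < 2 < 3 < 4 < 5 on the vertex set. Then K (dimension 2) consists of the simplices:

  0-simplices (6): [0], [1], [2], [3], [4], [5]
  1-simplices (12): [0,1], [0,2], [0,4], [0,5], [1,2], [1,3], [1,4], [2,3], [2,4], [2,5], [3,4], [4,5]
  2-simplices (6): [0,1,2], [0,1,4], [0,4,5], [1,2,3], [2,3,4], [2,4,5]

so the chain groups are C_0 ≅ Z^6, C_1 ≅ Z^12, C_2 ≅ Z^6.

∂_1: C_1 → C_0 maps an edge to its endpoints' difference, ∂[p,q] = q − p.
As a 6×12 matrix over Z this has rank 5, with invariant factors (1,1,1,1,1).

∂_2: C_2 → C_1 sends each 2-simplex [p,q,r] to [q,r] − [p,r] + [p,q]. For instance
  ∂[0,1,4] = [1,4] − [0,4] + [0,1],
  ∂[2,3,4] = [3,4] − [2,4] + [2,3].
The 12×6 boundary matrix has rank 6 and Smith normal form diag(1,1,1,1,1,1).

Now H_k = ker ∂_k / im ∂_{k+1}, so:

  H_0: rank C_0 − rank ∂_1 = 6 − 5 = 1, and the invariant factors of ∂_1 are all 1, so H_0 ≅ Z.
  H_1: rank ker ∂_1 − rank ∂_2 = (12 − 5) − 6 = 1, and the invariant factors of ∂_2 are all 1, so H_1 ≅ Z.
  H_2: rank ker ∂_2 − rank ∂_3 = (6 − 6) − 0 = 0, and there is no ∂_3, so H_2 ≅ 0.

As a check, the Euler characteristic is 6 − 12 + 6 = 0, which agrees with 1 − 1 + 0 = 0.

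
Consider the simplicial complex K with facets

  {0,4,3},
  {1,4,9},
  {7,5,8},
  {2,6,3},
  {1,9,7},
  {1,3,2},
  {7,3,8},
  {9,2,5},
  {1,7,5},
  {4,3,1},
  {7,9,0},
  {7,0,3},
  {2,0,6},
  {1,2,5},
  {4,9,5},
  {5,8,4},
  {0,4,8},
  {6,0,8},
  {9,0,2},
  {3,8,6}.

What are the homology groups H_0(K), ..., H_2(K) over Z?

H_0 = Z,  H_1 = Z × Z/2,  H_2 = 0.

Order the vertices as 0 < 1 < 2 < 3 < 4 < 5 < 6 < 7 < 8 < 9. Listing each simplex with vertices in this order, K has dimension 2 with simplices:

  0-simplices (10): [0], [1], [2], [3], [4], [5], [6], [7], [8], [9]
  1-simplices (30): (30 of them)
  2-simplices (20): (20 of them)

giving chain groups C_0 ≅ Z^10, C_1 ≅ Z^30, C_2 ≅ Z^20.

∂_1: C_1 → C_0 maps an edge to its endpoints' difference, ∂[p,q] = q − p. For instance
  ∂[2,3] = [3] − [2].
The resulting 10×30 matrix has rank 9, and its Smith normal form has invariant factors (1,1,1,1,1,1,1,1,1).

Boundary ∂_2: C_2 → C_1 maps a triangle to the signed sum of its edges. For instance
  ∂[3,6,8] = [6,8] − [3,8] + [3,6],
  ∂[1,7,9] = [7,9] − [1,9] + [1,7].
This gives a 30×20 integer matrix of rank 20; reducing to Smith normal form yields diagonal entries (1,1,1,1,1,1,1,1,1,1,1,1,1,1,1,1,1,1,1,2).

Now H_k = ker ∂_k / im ∂_{k+1}, so:

  H_0: rank C_0 − rank ∂_1 = 10 − 9 = 1, and the invariant factors of ∂_1 are all 1, so H_0 ≅ Z.
  H_1: rank ker ∂_1 − rank ∂_2 = (30 − 9) − 20 = 1, and ∂_2 has invariant factor 2 > 1, so H_1 ≅ Z × Z/2.
  H_2: rank ker ∂_2 − rank ∂_3 = (20 − 20) − 0 = 0, and there is no ∂_3, so H_2 ≅ 0.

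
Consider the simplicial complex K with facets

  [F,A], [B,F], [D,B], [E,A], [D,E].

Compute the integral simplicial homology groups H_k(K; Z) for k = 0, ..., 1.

H_0 ≅ Z,  H_1 ≅ Z.

Order the vertices as A < B < D < E < F. Listing each simplex with vertices in this order, K has dimension 1 with simplices:

  0-simplices (5): A, B, D, E, F
  1-simplices (5): AE, AF, BD, BF, DE

so the chain groups are C_0 ≅ Z^5, C_1 ≅ Z^5.

∂_1: C_1 → C_0 is given by ∂[p,q] = [q] − [p]. For instance
  ∂BF = F − B.
The resulting 5×5 matrix has rank 4, and its Smith normal form has invariant factors (1,1,1,1).

Computing H_k = (kernel of ∂_k) / (image of ∂_{k+1}):

  H_0: rank C_0 − rank ∂_1 = 5 − 4 = 1, and the invariant factors of ∂_1 are all 1, so H_0 ≅ Z.
  H_1: rank ker ∂_1 − rank ∂_2 = (5 − 4) − 0 = 1, and there is no ∂_2, so H_1 ≅ Z.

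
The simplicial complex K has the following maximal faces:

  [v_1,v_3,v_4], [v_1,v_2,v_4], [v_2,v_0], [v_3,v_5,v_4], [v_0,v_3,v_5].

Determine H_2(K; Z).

H_2 ≅ 0.

Take the total order v_0 < v_1 < v_2 < v_3 < v_4 < v_5 on the vertex set. Then K (dimension 2) consists of the simplices:

  0-simplices (6): [v_0], [v_1], [v_2], [v_3], [v_4], [v_5]
  1-simplices (10): [v_0,v_2], [v_0,v_3], [v_0,v_5], [v_1,v_2], [v_1,v_3], [v_1,v_4], [v_2,v_4], [v_3,v_4], [v_3,v_5], [v_4,v_5]
  2-simplices (4): [v_0,v_3,v_5], [v_1,v_2,v_4], [v_1,v_3,v_4], [v_3,v_4,v_5]

so the chain groups are C_0 ≅ Z^6, C_1 ≅ Z^10, C_2 ≅ Z^4.

Boundary ∂_1: C_1 → C_0 sends each edge [p,q] (with p < q) to q − p.
The resulting 6×10 matrix has rank 5, and its Smith normal form has invariant factors (1,1,1,1,1).

Boundary ∂_2: C_2 → C_1 maps a triangle to the signed sum of its edges. For instance
  ∂[v_1,v_2,v_4] = [v_2,v_4] − [v_1,v_4] + [v_1,v_2],
  ∂[v_1,v_3,v_4] = [v_3,v_4] − [v_1,v_4] + [v_1,v_3].
The resulting 10×4 matrix has rank 4, and its Smith normal form has invariant factors (1,1,1,1).

Computing H_k = (kernel of ∂_k) / (image of ∂_{k+1}):

  H_2: rank ker ∂_2 − rank ∂_3 = (4 − 4) − 0 = 0, and there is no ∂_3, so H_2 = 0.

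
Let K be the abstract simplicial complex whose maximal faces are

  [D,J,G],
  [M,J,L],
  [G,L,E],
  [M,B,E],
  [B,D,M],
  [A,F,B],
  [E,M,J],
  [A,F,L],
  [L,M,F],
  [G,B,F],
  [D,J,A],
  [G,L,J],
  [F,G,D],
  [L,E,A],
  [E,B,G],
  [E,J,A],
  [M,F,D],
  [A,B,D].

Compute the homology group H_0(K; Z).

H_0 ≅ Z.

K has 9 vertices, 27 edges, 18 triangles.
rank ∂_0 = 0, rank ∂_1 = 8 ⇒ b_0 = 9 − 0 − 8 = 1; all invariant factors of ∂_1 are 1 so no torsion. So H_0 = Z.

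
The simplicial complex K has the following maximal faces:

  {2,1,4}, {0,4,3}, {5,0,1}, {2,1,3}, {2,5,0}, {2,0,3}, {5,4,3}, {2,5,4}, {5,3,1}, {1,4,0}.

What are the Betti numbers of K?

b_0 = 1, b_1 = 0, b_2 = 0.

Take the total order 0 < 1 < 2 < 3 < 4 < 5 on the vertex set. Then K (dimension 2) consists of the simplices:

  0-simplices (6): [0], [1], [2], [3], [4], [5]
  1-simplices (15): [0,1], [0,2], [0,3], [0,4], [0,5], [1,2], [1,3], [1,4], [1,5], [2,3], [2,4], [2,5], [3,4], [3,5], [4,5]
  2-simplices (10): [0,1,4], [0,1,5], [0,2,3], [0,2,5], [0,3,4], [1,2,3], [1,2,4], [1,3,5], [2,4,5], [3,4,5]

giving chain groups C_0 ≅ Z^6, C_1 ≅ Z^15, C_2 ≅ Z^10.

Boundary ∂_1: C_1 → C_0 sends each edge [p,q] (with p < q) to q − p. For instance
  ∂[3,5] = [5] − [3].
As a 6×15 matrix over Z this has rank 5, with invariant factors (1,1,1,1,1).

Boundary ∂_2: C_2 → C_1 acts by ∂[p,q,r] = [q,r] − [p,r] + [p,q]. For instance
  ∂[1,3,5] = [3,5] − [1,5] + [1,3],
  ∂[0,3,4] = [3,4] − [0,4] + [0,3].
As a 15×10 matrix over Z this has rank 10, with invariant factors (1,1,1,1,1,1,1,1,1,2).

Computing H_k = (kernel of ∂_k) / (image of ∂_{k+1}):

  H_0: rank C_0 − rank ∂_1 = 6 − 5 = 1, and the invariant factors of ∂_1 are all 1, so H_0 ≅ Z.
  H_1: rank ker ∂_1 − rank ∂_2 = (15 − 5) − 10 = 0, and ∂_2 has invariant factor 2 > 1, so H_1 ≅ Z/2.
  H_2: rank ker ∂_2 − rank ∂_3 = (10 − 10) − 0 = 0, and there is no ∂_3, so H_2 ≅ 0.

As a check, the Euler characteristic is 6 − 15 + 10 = 1, which agrees with 1 − 0 + 0 = 1.
(K is a triangulation of the real projective plane RP^2.)

Hence the Betti numbers are b_0 = 1, b_1 = 0, b_2 = 0.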